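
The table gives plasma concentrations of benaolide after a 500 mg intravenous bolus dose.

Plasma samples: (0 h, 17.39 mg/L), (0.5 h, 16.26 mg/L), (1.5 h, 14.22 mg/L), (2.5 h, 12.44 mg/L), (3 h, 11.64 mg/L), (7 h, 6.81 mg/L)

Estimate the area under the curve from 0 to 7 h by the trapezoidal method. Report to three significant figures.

AUC = 79.9 mg/L·h

Trapezoidal AUC_0→7:
  [0→0.5]: (17.39+16.26)/2 × 0.5 = 8.4125
  [0.5→1.5]: (16.26+14.22)/2 × 1 = 15.24
  [1.5→2.5]: (14.22+12.44)/2 × 1 = 13.33
  [2.5→3]: (12.44+11.64)/2 × 0.5 = 6.02
  [3→7]: (11.64+6.81)/2 × 4 = 36.9
  Sum = 79.9025 mg/L·h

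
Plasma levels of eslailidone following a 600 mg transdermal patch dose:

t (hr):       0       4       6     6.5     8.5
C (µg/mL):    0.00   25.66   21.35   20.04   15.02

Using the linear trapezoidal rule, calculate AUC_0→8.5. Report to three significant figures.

Trapezoidal AUC_0→8.5:
  [0→4]: (0.00+25.66)/2 × 4 = 51.32
  [4→6]: (25.66+21.35)/2 × 2 = 47.01
  [6→6.5]: (21.35+20.04)/2 × 0.5 = 10.3475
  [6.5→8.5]: (20.04+15.02)/2 × 2 = 35.06
  Sum = 143.7375 µg/mL·hr

AUC = 144 µg/mL·hr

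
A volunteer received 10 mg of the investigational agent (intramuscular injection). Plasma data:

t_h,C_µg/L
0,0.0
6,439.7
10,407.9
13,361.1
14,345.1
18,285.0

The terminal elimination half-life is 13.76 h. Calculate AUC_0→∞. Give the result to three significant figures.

AUC = 11400 µg/L·h

Trapezoidal AUC_0→18:
  [0→6]: (0.0+439.7)/2 × 6 = 1319.1
  [6→10]: (439.7+407.9)/2 × 4 = 1695.2
  [10→13]: (407.9+361.1)/2 × 3 = 1153.5
  [13→14]: (361.1+345.1)/2 × 1 = 353.1
  [14→18]: (345.1+285.0)/2 × 4 = 1260.2
  Sum = 5781.1 µg/L·h
k_e = ln2 / t½ = 0.693147 / 13.76 = 0.0504 h^-1
Extrapolated tail: C_last / k_e = 285.0 / 0.0504 = 5654.762
AUC_0→∞ = 5781.1 + 5654.762 = 11435.862 µg/L·h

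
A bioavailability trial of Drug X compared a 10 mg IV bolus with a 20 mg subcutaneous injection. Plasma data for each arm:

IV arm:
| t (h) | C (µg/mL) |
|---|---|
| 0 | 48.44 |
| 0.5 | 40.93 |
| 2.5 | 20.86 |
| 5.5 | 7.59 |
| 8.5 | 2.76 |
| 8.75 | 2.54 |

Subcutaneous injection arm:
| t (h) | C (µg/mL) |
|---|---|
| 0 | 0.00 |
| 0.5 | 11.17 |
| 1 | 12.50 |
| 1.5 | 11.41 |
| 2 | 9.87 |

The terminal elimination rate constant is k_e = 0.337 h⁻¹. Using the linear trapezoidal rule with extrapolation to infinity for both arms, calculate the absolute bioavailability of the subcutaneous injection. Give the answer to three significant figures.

F = 0.164

Trapezoidal AUC_0→8.75 (IV):
  [0→0.5]: (48.44+40.93)/2 × 0.5 = 22.3425
  [0.5→2.5]: (40.93+20.86)/2 × 2 = 61.79
  [2.5→5.5]: (20.86+7.59)/2 × 3 = 42.675
  [5.5→8.5]: (7.59+2.76)/2 × 3 = 15.525
  [8.5→8.75]: (2.76+2.54)/2 × 0.25 = 0.6625
  Sum = 142.995 µg/mL·h
IV tail: 2.54/0.337 = 7.537; AUC_iv,0→∞ = 142.995 + 7.537 = 150.532 µg/mL·h
Trapezoidal AUC_0→2 (subcutaneous injection):
  [0→0.5]: (0.00+11.17)/2 × 0.5 = 2.7925
  [0.5→1]: (11.17+12.50)/2 × 0.5 = 5.9175
  [1→1.5]: (12.50+11.41)/2 × 0.5 = 5.9775
  [1.5→2]: (11.41+9.87)/2 × 0.5 = 5.32
  Sum = 20.0075 µg/mL·h
subcutaneous injection tail: 9.87/0.337 = 29.288; AUC_ev,0→∞ = 20.0075 + 29.288 = 49.2955 µg/mL·h
F = (AUC_ev/D_ev)/(AUC_iv/D_iv) = (49.2955/20)/(150.532/10) = 2.464775/15.0532 = 0.1637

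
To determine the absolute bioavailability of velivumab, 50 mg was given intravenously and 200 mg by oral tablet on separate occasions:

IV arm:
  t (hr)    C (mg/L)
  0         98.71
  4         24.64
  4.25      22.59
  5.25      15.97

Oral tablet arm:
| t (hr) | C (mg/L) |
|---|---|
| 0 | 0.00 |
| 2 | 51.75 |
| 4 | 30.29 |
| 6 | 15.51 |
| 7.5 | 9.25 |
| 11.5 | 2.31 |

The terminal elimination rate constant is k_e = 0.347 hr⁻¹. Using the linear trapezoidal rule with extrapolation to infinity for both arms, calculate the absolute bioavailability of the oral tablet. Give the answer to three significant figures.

Trapezoidal AUC_0→5.25 (IV):
  [0→4]: (98.71+24.64)/2 × 4 = 246.7
  [4→4.25]: (24.64+22.59)/2 × 0.25 = 5.90375
  [4.25→5.25]: (22.59+15.97)/2 × 1 = 19.28
  Sum = 271.88375 mg/L·hr
IV tail: 15.97/0.347 = 46.023; AUC_iv,0→∞ = 271.88375 + 46.023 = 317.90675 mg/L·hr
Trapezoidal AUC_0→11.5 (oral tablet):
  [0→2]: (0.00+51.75)/2 × 2 = 51.75
  [2→4]: (51.75+30.29)/2 × 2 = 82.04
  [4→6]: (30.29+15.51)/2 × 2 = 45.8
  [6→7.5]: (15.51+9.25)/2 × 1.5 = 18.57
  [7.5→11.5]: (9.25+2.31)/2 × 4 = 23.12
  Sum = 221.28 mg/L·hr
oral tablet tail: 2.31/0.347 = 6.657; AUC_ev,0→∞ = 221.28 + 6.657 = 227.937 mg/L·hr
F = (AUC_ev/D_ev)/(AUC_iv/D_iv) = (227.937/200)/(317.90675/50) = 1.139685/6.358135 = 0.1792

F = 0.179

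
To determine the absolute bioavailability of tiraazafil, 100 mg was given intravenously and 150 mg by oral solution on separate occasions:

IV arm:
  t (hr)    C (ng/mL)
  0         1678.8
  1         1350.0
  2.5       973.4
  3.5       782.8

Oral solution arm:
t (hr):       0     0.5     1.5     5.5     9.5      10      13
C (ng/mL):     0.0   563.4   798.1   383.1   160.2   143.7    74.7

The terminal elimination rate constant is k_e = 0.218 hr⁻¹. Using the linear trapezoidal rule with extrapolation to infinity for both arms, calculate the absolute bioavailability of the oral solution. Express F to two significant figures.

Trapezoidal AUC_0→3.5 (IV):
  [0→1]: (1678.8+1350.0)/2 × 1 = 1514.4
  [1→2.5]: (1350.0+973.4)/2 × 1.5 = 1742.55
  [2.5→3.5]: (973.4+782.8)/2 × 1 = 878.1
  Sum = 4135.05 ng/mL·hr
IV tail: 782.8/0.218 = 3590.826; AUC_iv,0→∞ = 4135.05 + 3590.826 = 7725.876 ng/mL·hr
Trapezoidal AUC_0→13 (oral solution):
  [0→0.5]: (0.0+563.4)/2 × 0.5 = 140.85
  [0.5→1.5]: (563.4+798.1)/2 × 1 = 680.75
  [1.5→5.5]: (798.1+383.1)/2 × 4 = 2362.4
  [5.5→9.5]: (383.1+160.2)/2 × 4 = 1086.6
  [9.5→10]: (160.2+143.7)/2 × 0.5 = 75.975
  [10→13]: (143.7+74.7)/2 × 3 = 327.6
  Sum = 4674.175 ng/mL·hr
oral solution tail: 74.7/0.218 = 342.661; AUC_ev,0→∞ = 4674.175 + 342.661 = 5016.836 ng/mL·hr
F = (AUC_ev/D_ev)/(AUC_iv/D_iv) = (5016.836/150)/(7725.876/100) = 33.4456/77.25876 = 0.4329

F = 0.43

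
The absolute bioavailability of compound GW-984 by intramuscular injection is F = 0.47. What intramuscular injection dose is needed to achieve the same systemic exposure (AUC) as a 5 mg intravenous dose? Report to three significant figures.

D_intramuscular = 10.6 mg

For equal systemic exposure: F × D_ev = D_iv
D_ev = D_iv / F = 5 / 0.47 = 10.6383 mg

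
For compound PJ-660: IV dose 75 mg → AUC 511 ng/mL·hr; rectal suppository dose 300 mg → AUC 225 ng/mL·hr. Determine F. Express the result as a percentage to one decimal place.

F = 11.0%

F = (AUC_ev / D_ev) / (AUC_iv / D_iv)
  = (225/300) / (511/75)
  = 0.75 / 6.81333 = 0.1101
  = 11.01%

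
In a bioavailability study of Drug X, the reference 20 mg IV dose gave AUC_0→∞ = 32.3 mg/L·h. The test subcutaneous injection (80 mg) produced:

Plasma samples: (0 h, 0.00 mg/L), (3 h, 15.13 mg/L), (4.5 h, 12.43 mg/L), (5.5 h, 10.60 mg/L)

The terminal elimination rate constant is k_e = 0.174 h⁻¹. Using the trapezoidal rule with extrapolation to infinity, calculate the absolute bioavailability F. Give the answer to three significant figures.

F = 0.896

Trapezoidal AUC_0→5.5 (subcutaneous injection):
  [0→3]: (0.00+15.13)/2 × 3 = 22.695
  [3→4.5]: (15.13+12.43)/2 × 1.5 = 20.67
  [4.5→5.5]: (12.43+10.60)/2 × 1 = 11.515
  Sum = 54.88 mg/L·h
Tail: C_last/k_e = 10.60/0.174 = 60.920
AUC_0→∞ (subcutaneous injection) = 54.88 + 60.920 = 115.8 mg/L·h
F = (AUC_ev/D_ev)/(AUC_iv/D_iv) = (115.8/80)/(32.3/20) = 1.4475/1.615 = 0.8963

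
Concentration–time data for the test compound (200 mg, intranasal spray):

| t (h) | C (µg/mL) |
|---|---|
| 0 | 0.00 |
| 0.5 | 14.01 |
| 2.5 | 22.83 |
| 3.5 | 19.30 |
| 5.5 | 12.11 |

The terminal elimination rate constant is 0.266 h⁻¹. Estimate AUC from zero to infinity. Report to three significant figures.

AUC = 138 µg/mL·h

Trapezoidal AUC_0→5.5:
  [0→0.5]: (0.00+14.01)/2 × 0.5 = 3.5025
  [0.5→2.5]: (14.01+22.83)/2 × 2 = 36.84
  [2.5→3.5]: (22.83+19.30)/2 × 1 = 21.065
  [3.5→5.5]: (19.30+12.11)/2 × 2 = 31.41
  Sum = 92.8175 µg/mL·h
Extrapolated tail: C_last / k_e = 12.11 / 0.266 = 45.526
AUC_0→∞ = 92.8175 + 45.526 = 138.3435 µg/mL·h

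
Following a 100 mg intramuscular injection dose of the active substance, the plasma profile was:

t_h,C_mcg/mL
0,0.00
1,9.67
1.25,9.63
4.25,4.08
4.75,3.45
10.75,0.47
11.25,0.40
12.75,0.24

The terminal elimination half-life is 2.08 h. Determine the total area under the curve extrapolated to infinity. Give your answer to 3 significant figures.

Trapezoidal AUC_0→12.75:
  [0→1]: (0.00+9.67)/2 × 1 = 4.835
  [1→1.25]: (9.67+9.63)/2 × 0.25 = 2.4125
  [1.25→4.25]: (9.63+4.08)/2 × 3 = 20.565
  [4.25→4.75]: (4.08+3.45)/2 × 0.5 = 1.8825
  [4.75→10.75]: (3.45+0.47)/2 × 6 = 11.76
  [10.75→11.25]: (0.47+0.40)/2 × 0.5 = 0.2175
  [11.25→12.75]: (0.40+0.24)/2 × 1.5 = 0.48
  Sum = 42.1525 mcg/mL·h
k_e = ln2 / t½ = 0.693147 / 2.08 = 0.3332 h^-1
Extrapolated tail: C_last / k_e = 0.24 / 0.3332 = 0.720
AUC_0→∞ = 42.1525 + 0.720 = 42.8725 mcg/mL·h

AUC = 42.9 mcg/mL·h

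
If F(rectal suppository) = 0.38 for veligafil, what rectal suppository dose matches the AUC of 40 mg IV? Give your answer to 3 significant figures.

For equal systemic exposure: F × D_ev = D_iv
D_ev = D_iv / F = 40 / 0.38 = 105.263 mg

D_rectal = 105 mg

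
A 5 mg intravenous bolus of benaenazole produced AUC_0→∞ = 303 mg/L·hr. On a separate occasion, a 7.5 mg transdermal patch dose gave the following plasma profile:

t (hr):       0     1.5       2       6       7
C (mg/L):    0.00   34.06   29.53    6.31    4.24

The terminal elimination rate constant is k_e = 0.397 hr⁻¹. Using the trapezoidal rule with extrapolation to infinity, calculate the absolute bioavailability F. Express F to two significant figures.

F = 0.28

Trapezoidal AUC_0→7 (transdermal patch):
  [0→1.5]: (0.00+34.06)/2 × 1.5 = 25.545
  [1.5→2]: (34.06+29.53)/2 × 0.5 = 15.8975
  [2→6]: (29.53+6.31)/2 × 4 = 71.68
  [6→7]: (6.31+4.24)/2 × 1 = 5.275
  Sum = 118.3975 mg/L·hr
Tail: C_last/k_e = 4.24/0.397 = 10.680
AUC_0→∞ (transdermal patch) = 118.3975 + 10.680 = 129.0775 mg/L·hr
F = (AUC_ev/D_ev)/(AUC_iv/D_iv) = (129.0775/7.5)/(303/5) = 17.2103/60.6 = 0.2840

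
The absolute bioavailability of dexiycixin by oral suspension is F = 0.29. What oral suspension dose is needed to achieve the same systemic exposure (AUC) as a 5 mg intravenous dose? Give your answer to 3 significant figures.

For equal systemic exposure: F × D_ev = D_iv
D_ev = D_iv / F = 5 / 0.29 = 17.2414 mg

D_oral = 17.2 mg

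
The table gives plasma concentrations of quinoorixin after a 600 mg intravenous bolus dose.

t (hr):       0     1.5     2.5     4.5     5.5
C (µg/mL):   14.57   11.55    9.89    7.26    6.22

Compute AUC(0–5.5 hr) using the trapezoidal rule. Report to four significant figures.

AUC = 54.20 µg/mL·hr

Trapezoidal AUC_0→5.5:
  [0→1.5]: (14.57+11.55)/2 × 1.5 = 19.59
  [1.5→2.5]: (11.55+9.89)/2 × 1 = 10.72
  [2.5→4.5]: (9.89+7.26)/2 × 2 = 17.15
  [4.5→5.5]: (7.26+6.22)/2 × 1 = 6.74
  Sum = 54.2 µg/mL·hr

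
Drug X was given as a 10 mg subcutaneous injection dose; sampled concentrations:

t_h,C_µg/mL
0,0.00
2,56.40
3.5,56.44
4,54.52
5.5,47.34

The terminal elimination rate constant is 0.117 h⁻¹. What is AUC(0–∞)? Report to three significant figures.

AUC = 650 µg/mL·h

Trapezoidal AUC_0→5.5:
  [0→2]: (0.00+56.40)/2 × 2 = 56.4
  [2→3.5]: (56.40+56.44)/2 × 1.5 = 84.63
  [3.5→4]: (56.44+54.52)/2 × 0.5 = 27.74
  [4→5.5]: (54.52+47.34)/2 × 1.5 = 76.395
  Sum = 245.165 µg/mL·h
Extrapolated tail: C_last / k_e = 47.34 / 0.117 = 404.615
AUC_0→∞ = 245.165 + 404.615 = 649.78 µg/mL·h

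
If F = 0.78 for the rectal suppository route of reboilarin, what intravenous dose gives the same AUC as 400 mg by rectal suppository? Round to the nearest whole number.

D_iv = 312 mg

Systemic exposure from an extravascular dose = F × D_ev, so the equivalent IV dose is F × D_ev.
D_iv = F × D_ev = 0.78 × 400 = 312 mg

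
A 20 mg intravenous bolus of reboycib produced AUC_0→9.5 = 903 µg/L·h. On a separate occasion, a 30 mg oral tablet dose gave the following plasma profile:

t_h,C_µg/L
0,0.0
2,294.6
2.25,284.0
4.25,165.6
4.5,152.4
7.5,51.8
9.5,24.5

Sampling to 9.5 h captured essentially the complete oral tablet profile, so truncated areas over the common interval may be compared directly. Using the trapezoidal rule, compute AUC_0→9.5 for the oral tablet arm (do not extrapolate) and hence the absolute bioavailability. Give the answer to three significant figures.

F = 0.915

Trapezoidal AUC_0→9.5 (oral tablet):
  [0→2]: (0.0+294.6)/2 × 2 = 294.6
  [2→2.25]: (294.6+284.0)/2 × 0.25 = 72.325
  [2.25→4.25]: (284.0+165.6)/2 × 2 = 449.6
  [4.25→4.5]: (165.6+152.4)/2 × 0.25 = 39.75
  [4.5→7.5]: (152.4+51.8)/2 × 3 = 306.3
  [7.5→9.5]: (51.8+24.5)/2 × 2 = 76.3
  Sum = 1238.875 µg/L·h
F = (AUC_ev/D_ev)/(AUC_iv/D_iv) = (1238.875/30)/(903/20) = 41.2958/45.15 = 0.9146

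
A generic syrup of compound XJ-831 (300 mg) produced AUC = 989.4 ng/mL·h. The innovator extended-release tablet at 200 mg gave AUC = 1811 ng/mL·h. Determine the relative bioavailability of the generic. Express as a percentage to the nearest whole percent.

F_rel = (AUC_test/D_test) / (AUC_ref/D_ref)
      = (989.4/300) / (1811/200)
      = 3.298 / 9.055 = 0.3642 = 36.42%

F_rel = 36%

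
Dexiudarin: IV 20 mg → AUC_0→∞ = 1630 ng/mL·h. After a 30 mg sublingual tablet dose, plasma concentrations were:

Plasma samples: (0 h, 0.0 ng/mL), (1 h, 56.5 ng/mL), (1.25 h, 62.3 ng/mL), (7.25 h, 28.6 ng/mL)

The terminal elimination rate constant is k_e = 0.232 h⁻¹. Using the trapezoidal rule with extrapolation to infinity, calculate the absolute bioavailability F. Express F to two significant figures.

F = 0.18

Trapezoidal AUC_0→7.25 (sublingual tablet):
  [0→1]: (0.0+56.5)/2 × 1 = 28.25
  [1→1.25]: (56.5+62.3)/2 × 0.25 = 14.85
  [1.25→7.25]: (62.3+28.6)/2 × 6 = 272.7
  Sum = 315.8 ng/mL·h
Tail: C_last/k_e = 28.6/0.232 = 123.276
AUC_0→∞ (sublingual tablet) = 315.8 + 123.276 = 439.076 ng/mL·h
F = (AUC_ev/D_ev)/(AUC_iv/D_iv) = (439.076/30)/(1630/20) = 14.6359/81.5 = 0.1796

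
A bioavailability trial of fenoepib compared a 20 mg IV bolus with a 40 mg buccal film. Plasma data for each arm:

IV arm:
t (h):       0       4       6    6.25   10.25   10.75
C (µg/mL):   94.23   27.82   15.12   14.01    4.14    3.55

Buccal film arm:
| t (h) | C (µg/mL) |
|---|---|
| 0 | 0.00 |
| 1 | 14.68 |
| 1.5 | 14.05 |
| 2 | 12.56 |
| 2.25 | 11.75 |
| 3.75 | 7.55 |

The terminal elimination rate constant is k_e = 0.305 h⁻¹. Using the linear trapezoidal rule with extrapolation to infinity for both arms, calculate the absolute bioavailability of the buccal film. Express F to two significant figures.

Trapezoidal AUC_0→10.75 (IV):
  [0→4]: (94.23+27.82)/2 × 4 = 244.1
  [4→6]: (27.82+15.12)/2 × 2 = 42.94
  [6→6.25]: (15.12+14.01)/2 × 0.25 = 3.64125
  [6.25→10.25]: (14.01+4.14)/2 × 4 = 36.3
  [10.25→10.75]: (4.14+3.55)/2 × 0.5 = 1.9225
  Sum = 328.90375 µg/mL·h
IV tail: 3.55/0.305 = 11.639; AUC_iv,0→∞ = 328.90375 + 11.639 = 340.54275 µg/mL·h
Trapezoidal AUC_0→3.75 (buccal film):
  [0→1]: (0.00+14.68)/2 × 1 = 7.34
  [1→1.5]: (14.68+14.05)/2 × 0.5 = 7.1825
  [1.5→2]: (14.05+12.56)/2 × 0.5 = 6.6525
  [2→2.25]: (12.56+11.75)/2 × 0.25 = 3.03875
  [2.25→3.75]: (11.75+7.55)/2 × 1.5 = 14.475
  Sum = 38.68875 µg/mL·h
buccal film tail: 7.55/0.305 = 24.754; AUC_ev,0→∞ = 38.68875 + 24.754 = 63.44275 µg/mL·h
F = (AUC_ev/D_ev)/(AUC_iv/D_iv) = (63.44275/40)/(340.54275/20) = 1.58607/17.0271 = 0.0931

F = 0.093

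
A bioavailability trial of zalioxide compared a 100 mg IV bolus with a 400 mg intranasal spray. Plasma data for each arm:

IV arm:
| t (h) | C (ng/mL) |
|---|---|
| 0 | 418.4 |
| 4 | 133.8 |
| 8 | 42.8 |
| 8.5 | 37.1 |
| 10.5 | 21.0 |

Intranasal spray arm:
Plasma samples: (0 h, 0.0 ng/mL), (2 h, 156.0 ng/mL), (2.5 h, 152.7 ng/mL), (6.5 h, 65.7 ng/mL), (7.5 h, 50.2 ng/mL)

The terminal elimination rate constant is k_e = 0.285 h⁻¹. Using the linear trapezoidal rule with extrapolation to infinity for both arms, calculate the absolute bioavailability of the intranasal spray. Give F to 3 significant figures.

F = 0.140

Trapezoidal AUC_0→10.5 (IV):
  [0→4]: (418.4+133.8)/2 × 4 = 1104.4
  [4→8]: (133.8+42.8)/2 × 4 = 353.2
  [8→8.5]: (42.8+37.1)/2 × 0.5 = 19.975
  [8.5→10.5]: (37.1+21.0)/2 × 2 = 58.1
  Sum = 1535.675 ng/mL·h
IV tail: 21.0/0.285 = 73.684; AUC_iv,0→∞ = 1535.675 + 73.684 = 1609.359 ng/mL·h
Trapezoidal AUC_0→7.5 (intranasal spray):
  [0→2]: (0.0+156.0)/2 × 2 = 156.0
  [2→2.5]: (156.0+152.7)/2 × 0.5 = 77.175
  [2.5→6.5]: (152.7+65.7)/2 × 4 = 436.8
  [6.5→7.5]: (65.7+50.2)/2 × 1 = 57.95
  Sum = 727.925 ng/mL·h
intranasal spray tail: 50.2/0.285 = 176.140; AUC_ev,0→∞ = 727.925 + 176.140 = 904.065 ng/mL·h
F = (AUC_ev/D_ev)/(AUC_iv/D_iv) = (904.065/400)/(1609.359/100) = 2.2601625/16.09359 = 0.1404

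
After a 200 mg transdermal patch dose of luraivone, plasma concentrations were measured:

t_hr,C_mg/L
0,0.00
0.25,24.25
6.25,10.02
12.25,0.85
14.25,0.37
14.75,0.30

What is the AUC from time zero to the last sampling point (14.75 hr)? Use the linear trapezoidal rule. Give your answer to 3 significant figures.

Trapezoidal AUC_0→14.75:
  [0→0.25]: (0.00+24.25)/2 × 0.25 = 3.03125
  [0.25→6.25]: (24.25+10.02)/2 × 6 = 102.81
  [6.25→12.25]: (10.02+0.85)/2 × 6 = 32.61
  [12.25→14.25]: (0.85+0.37)/2 × 2 = 1.22
  [14.25→14.75]: (0.37+0.30)/2 × 0.5 = 0.1675
  Sum = 139.83875 mg/L·hr

AUC = 140 mg/L·hr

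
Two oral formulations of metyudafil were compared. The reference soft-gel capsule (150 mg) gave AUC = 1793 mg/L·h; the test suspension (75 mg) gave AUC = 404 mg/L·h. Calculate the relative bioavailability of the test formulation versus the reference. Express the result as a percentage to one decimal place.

F_rel = (AUC_test/D_test) / (AUC_ref/D_ref)
      = (404/75) / (1793/150)
      = 5.38667 / 11.9533 = 0.4506 = 45.06%

F_rel = 45.1%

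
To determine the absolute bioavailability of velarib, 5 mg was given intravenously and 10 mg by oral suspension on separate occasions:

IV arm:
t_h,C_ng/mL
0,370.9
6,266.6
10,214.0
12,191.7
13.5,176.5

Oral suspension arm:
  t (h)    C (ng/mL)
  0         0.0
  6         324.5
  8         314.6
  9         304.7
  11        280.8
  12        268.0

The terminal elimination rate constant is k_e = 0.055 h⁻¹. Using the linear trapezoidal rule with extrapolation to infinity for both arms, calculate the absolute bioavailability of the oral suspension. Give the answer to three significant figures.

F = 0.566

Trapezoidal AUC_0→13.5 (IV):
  [0→6]: (370.9+266.6)/2 × 6 = 1912.5
  [6→10]: (266.6+214.0)/2 × 4 = 961.2
  [10→12]: (214.0+191.7)/2 × 2 = 405.7
  [12→13.5]: (191.7+176.5)/2 × 1.5 = 276.15
  Sum = 3555.55 ng/mL·h
IV tail: 176.5/0.055 = 3209.091; AUC_iv,0→∞ = 3555.55 + 3209.091 = 6764.641 ng/mL·h
Trapezoidal AUC_0→12 (oral suspension):
  [0→6]: (0.0+324.5)/2 × 6 = 973.5
  [6→8]: (324.5+314.6)/2 × 2 = 639.1
  [8→9]: (314.6+304.7)/2 × 1 = 309.65
  [9→11]: (304.7+280.8)/2 × 2 = 585.5
  [11→12]: (280.8+268.0)/2 × 1 = 274.4
  Sum = 2782.15 ng/mL·h
oral suspension tail: 268.0/0.055 = 4872.727; AUC_ev,0→∞ = 2782.15 + 4872.727 = 7654.877 ng/mL·h
F = (AUC_ev/D_ev)/(AUC_iv/D_iv) = (7654.877/10)/(6764.641/5) = 765.4877/1352.9282 = 0.5658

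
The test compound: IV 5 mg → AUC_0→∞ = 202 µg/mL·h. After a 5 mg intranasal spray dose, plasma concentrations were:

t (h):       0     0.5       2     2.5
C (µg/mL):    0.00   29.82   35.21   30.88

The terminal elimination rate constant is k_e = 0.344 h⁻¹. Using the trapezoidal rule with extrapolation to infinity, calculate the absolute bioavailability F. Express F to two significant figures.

Trapezoidal AUC_0→2.5 (intranasal spray):
  [0→0.5]: (0.00+29.82)/2 × 0.5 = 7.455
  [0.5→2]: (29.82+35.21)/2 × 1.5 = 48.7725
  [2→2.5]: (35.21+30.88)/2 × 0.5 = 16.5225
  Sum = 72.75 µg/mL·h
Tail: C_last/k_e = 30.88/0.344 = 89.767
AUC_0→∞ (intranasal spray) = 72.75 + 89.767 = 162.517 µg/mL·h
F = (AUC_ev/D_ev)/(AUC_iv/D_iv) = (162.517/5)/(202/5) = 32.5034/40.4 = 0.8045

F = 0.80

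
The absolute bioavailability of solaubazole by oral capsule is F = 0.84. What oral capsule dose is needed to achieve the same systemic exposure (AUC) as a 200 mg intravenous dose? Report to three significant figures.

D_oral = 238 mg

For equal systemic exposure: F × D_ev = D_iv
D_ev = D_iv / F = 200 / 0.84 = 238.095 mg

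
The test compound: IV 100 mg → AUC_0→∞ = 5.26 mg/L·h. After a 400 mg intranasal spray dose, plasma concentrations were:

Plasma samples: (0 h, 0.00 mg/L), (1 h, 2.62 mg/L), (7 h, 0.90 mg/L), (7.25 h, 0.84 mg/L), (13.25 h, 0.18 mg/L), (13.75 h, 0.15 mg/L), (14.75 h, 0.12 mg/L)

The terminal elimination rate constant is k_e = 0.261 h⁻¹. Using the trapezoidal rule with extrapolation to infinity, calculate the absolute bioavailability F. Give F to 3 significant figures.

F = 0.752

Trapezoidal AUC_0→14.75 (intranasal spray):
  [0→1]: (0.00+2.62)/2 × 1 = 1.31
  [1→7]: (2.62+0.90)/2 × 6 = 10.56
  [7→7.25]: (0.90+0.84)/2 × 0.25 = 0.2175
  [7.25→13.25]: (0.84+0.18)/2 × 6 = 3.06
  [13.25→13.75]: (0.18+0.15)/2 × 0.5 = 0.0825
  [13.75→14.75]: (0.15+0.12)/2 × 1 = 0.135
  Sum = 15.365 mg/L·h
Tail: C_last/k_e = 0.12/0.261 = 0.460
AUC_0→∞ (intranasal spray) = 15.365 + 0.460 = 15.825 mg/L·h
F = (AUC_ev/D_ev)/(AUC_iv/D_iv) = (15.825/400)/(5.26/100) = 0.0395625/0.0526 = 0.7521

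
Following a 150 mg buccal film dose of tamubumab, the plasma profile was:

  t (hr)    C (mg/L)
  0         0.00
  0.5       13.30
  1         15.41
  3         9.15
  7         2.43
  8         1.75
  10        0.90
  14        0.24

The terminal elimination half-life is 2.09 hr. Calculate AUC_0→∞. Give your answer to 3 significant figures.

Trapezoidal AUC_0→14:
  [0→0.5]: (0.00+13.30)/2 × 0.5 = 3.325
  [0.5→1]: (13.30+15.41)/2 × 0.5 = 7.1775
  [1→3]: (15.41+9.15)/2 × 2 = 24.56
  [3→7]: (9.15+2.43)/2 × 4 = 23.16
  [7→8]: (2.43+1.75)/2 × 1 = 2.09
  [8→10]: (1.75+0.90)/2 × 2 = 2.65
  [10→14]: (0.90+0.24)/2 × 4 = 2.28
  Sum = 65.2425 mg/L·hr
k_e = ln2 / t½ = 0.693147 / 2.09 = 0.3316 hr^-1
Extrapolated tail: C_last / k_e = 0.24 / 0.3316 = 0.724
AUC_0→∞ = 65.2425 + 0.724 = 65.9665 mg/L·hr

AUC = 66.0 mg/L·hr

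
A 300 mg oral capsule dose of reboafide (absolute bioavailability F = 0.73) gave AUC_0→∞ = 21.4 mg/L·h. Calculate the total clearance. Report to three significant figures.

CL = F × Dose / AUC_0→∞
   = 0.73 × 300 / 21.4 = 10.2336 L/h

CL = 10.2 L/h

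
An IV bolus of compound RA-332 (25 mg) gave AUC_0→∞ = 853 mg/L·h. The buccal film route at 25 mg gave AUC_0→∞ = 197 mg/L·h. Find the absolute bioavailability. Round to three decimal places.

F = 0.231

F = (AUC_ev / D_ev) / (AUC_iv / D_iv)
  = (197/25) / (853/25)
  = 7.88 / 34.12 = 0.2309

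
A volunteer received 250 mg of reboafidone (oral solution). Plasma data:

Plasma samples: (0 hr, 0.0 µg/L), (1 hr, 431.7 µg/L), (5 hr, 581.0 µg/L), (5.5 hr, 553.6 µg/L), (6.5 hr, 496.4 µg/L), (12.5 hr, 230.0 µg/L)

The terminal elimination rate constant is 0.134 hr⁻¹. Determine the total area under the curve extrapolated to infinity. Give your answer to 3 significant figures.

Trapezoidal AUC_0→12.5:
  [0→1]: (0.0+431.7)/2 × 1 = 215.85
  [1→5]: (431.7+581.0)/2 × 4 = 2025.4
  [5→5.5]: (581.0+553.6)/2 × 0.5 = 283.65
  [5.5→6.5]: (553.6+496.4)/2 × 1 = 525.0
  [6.5→12.5]: (496.4+230.0)/2 × 6 = 2179.2
  Sum = 5229.1 µg/L·hr
Extrapolated tail: C_last / k_e = 230.0 / 0.134 = 1716.418
AUC_0→∞ = 5229.1 + 1716.418 = 6945.518 µg/L·hr

AUC = 6950 µg/L·hr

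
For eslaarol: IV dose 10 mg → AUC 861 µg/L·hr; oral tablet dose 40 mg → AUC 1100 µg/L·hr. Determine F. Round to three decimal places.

F = (AUC_ev / D_ev) / (AUC_iv / D_iv)
  = (1100/40) / (861/10)
  = 27.5 / 86.1 = 0.3194

F = 0.319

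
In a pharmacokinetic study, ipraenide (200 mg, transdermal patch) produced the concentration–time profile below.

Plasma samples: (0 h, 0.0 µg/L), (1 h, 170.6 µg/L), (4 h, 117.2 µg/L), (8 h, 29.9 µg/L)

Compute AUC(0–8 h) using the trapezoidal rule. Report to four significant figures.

Trapezoidal AUC_0→8:
  [0→1]: (0.0+170.6)/2 × 1 = 85.3
  [1→4]: (170.6+117.2)/2 × 3 = 431.7
  [4→8]: (117.2+29.9)/2 × 4 = 294.2
  Sum = 811.2 µg/L·h

AUC = 811.2 µg/L·h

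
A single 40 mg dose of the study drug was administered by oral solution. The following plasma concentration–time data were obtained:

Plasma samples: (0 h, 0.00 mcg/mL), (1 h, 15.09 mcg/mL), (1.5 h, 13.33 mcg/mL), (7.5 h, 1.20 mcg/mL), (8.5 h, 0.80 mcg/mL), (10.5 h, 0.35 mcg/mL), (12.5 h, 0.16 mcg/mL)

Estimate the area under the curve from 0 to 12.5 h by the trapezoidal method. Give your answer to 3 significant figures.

AUC = 60.9 mcg/mL·h

Trapezoidal AUC_0→12.5:
  [0→1]: (0.00+15.09)/2 × 1 = 7.545
  [1→1.5]: (15.09+13.33)/2 × 0.5 = 7.105
  [1.5→7.5]: (13.33+1.20)/2 × 6 = 43.59
  [7.5→8.5]: (1.20+0.80)/2 × 1 = 1.0
  [8.5→10.5]: (0.80+0.35)/2 × 2 = 1.15
  [10.5→12.5]: (0.35+0.16)/2 × 2 = 0.51
  Sum = 60.9 mcg/mL·h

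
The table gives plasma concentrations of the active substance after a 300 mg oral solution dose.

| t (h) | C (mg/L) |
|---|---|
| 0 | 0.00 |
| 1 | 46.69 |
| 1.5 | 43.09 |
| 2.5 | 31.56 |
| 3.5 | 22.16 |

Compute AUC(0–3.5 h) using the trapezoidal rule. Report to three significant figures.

Trapezoidal AUC_0→3.5:
  [0→1]: (0.00+46.69)/2 × 1 = 23.345
  [1→1.5]: (46.69+43.09)/2 × 0.5 = 22.445
  [1.5→2.5]: (43.09+31.56)/2 × 1 = 37.325
  [2.5→3.5]: (31.56+22.16)/2 × 1 = 26.86
  Sum = 109.975 mg/L·h

AUC = 110 mg/L·h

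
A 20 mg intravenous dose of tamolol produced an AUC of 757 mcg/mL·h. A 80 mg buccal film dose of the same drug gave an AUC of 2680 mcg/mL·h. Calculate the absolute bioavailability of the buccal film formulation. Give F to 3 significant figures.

F = 0.885

F = (AUC_ev / D_ev) / (AUC_iv / D_iv)
  = (2680/80) / (757/20)
  = 33.5 / 37.85 = 0.8851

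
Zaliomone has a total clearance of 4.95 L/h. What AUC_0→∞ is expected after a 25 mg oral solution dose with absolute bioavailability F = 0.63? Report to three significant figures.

AUC_0→∞ = F × Dose / CL
        = 0.63 × 25 / 4.95 = 3.18182 mg/L·h

AUC = 3.18 mg/L·h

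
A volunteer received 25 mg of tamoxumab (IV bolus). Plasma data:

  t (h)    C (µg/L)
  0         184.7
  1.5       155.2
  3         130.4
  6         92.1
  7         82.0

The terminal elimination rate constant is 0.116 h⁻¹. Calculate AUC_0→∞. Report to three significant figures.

AUC = 1600 µg/L·h

Trapezoidal AUC_0→7:
  [0→1.5]: (184.7+155.2)/2 × 1.5 = 254.925
  [1.5→3]: (155.2+130.4)/2 × 1.5 = 214.2
  [3→6]: (130.4+92.1)/2 × 3 = 333.75
  [6→7]: (92.1+82.0)/2 × 1 = 87.05
  Sum = 889.925 µg/L·h
Extrapolated tail: C_last / k_e = 82.0 / 0.116 = 706.897
AUC_0→∞ = 889.925 + 706.897 = 1596.822 µg/L·h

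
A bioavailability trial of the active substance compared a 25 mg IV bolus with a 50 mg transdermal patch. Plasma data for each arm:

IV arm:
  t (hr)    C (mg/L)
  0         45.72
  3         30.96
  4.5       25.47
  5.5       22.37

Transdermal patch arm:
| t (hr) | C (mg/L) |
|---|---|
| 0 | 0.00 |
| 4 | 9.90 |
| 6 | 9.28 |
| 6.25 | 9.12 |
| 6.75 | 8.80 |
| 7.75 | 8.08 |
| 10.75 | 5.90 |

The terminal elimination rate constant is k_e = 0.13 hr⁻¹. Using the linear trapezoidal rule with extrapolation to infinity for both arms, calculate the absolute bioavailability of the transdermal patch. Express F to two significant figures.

F = 0.17

Trapezoidal AUC_0→5.5 (IV):
  [0→3]: (45.72+30.96)/2 × 3 = 115.02
  [3→4.5]: (30.96+25.47)/2 × 1.5 = 42.3225
  [4.5→5.5]: (25.47+22.37)/2 × 1 = 23.92
  Sum = 181.2625 mg/L·hr
IV tail: 22.37/0.13 = 172.077; AUC_iv,0→∞ = 181.2625 + 172.077 = 353.3395 mg/L·hr
Trapezoidal AUC_0→10.75 (transdermal patch):
  [0→4]: (0.00+9.90)/2 × 4 = 19.8
  [4→6]: (9.90+9.28)/2 × 2 = 19.18
  [6→6.25]: (9.28+9.12)/2 × 0.25 = 2.3
  [6.25→6.75]: (9.12+8.80)/2 × 0.5 = 4.48
  [6.75→7.75]: (8.80+8.08)/2 × 1 = 8.44
  [7.75→10.75]: (8.08+5.90)/2 × 3 = 20.97
  Sum = 75.17 mg/L·hr
transdermal patch tail: 5.90/0.13 = 45.385; AUC_ev,0→∞ = 75.17 + 45.385 = 120.555 mg/L·hr
F = (AUC_ev/D_ev)/(AUC_iv/D_iv) = (120.555/50)/(353.3395/25) = 2.4111/14.13358 = 0.1706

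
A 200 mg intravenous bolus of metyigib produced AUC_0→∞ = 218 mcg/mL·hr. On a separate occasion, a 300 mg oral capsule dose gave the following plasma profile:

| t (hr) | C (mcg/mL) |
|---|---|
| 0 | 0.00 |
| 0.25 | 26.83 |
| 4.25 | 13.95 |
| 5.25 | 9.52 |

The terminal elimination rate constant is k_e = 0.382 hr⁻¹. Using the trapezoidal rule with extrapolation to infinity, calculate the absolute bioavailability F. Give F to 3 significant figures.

F = 0.372

Trapezoidal AUC_0→5.25 (oral capsule):
  [0→0.25]: (0.00+26.83)/2 × 0.25 = 3.35375
  [0.25→4.25]: (26.83+13.95)/2 × 4 = 81.56
  [4.25→5.25]: (13.95+9.52)/2 × 1 = 11.735
  Sum = 96.64875 mcg/mL·hr
Tail: C_last/k_e = 9.52/0.382 = 24.921
AUC_0→∞ (oral capsule) = 96.64875 + 24.921 = 121.56975 mcg/mL·hr
F = (AUC_ev/D_ev)/(AUC_iv/D_iv) = (121.56975/300)/(218/200) = 0.4052325/1.09 = 0.3718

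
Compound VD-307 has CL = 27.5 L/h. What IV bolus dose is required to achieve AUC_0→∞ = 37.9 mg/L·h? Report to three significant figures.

Dose = 1040 mg

Dose_iv = CL × AUC_0→∞
     = 27.5 × 37.9 = 1042.25 mg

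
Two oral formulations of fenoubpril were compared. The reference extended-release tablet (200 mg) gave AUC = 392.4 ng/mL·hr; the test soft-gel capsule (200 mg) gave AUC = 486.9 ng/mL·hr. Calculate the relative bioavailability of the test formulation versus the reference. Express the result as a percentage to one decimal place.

F_rel = 124.1%

F_rel = (AUC_test/D_test) / (AUC_ref/D_ref)
      = (486.9/200) / (392.4/200)
      = 2.4345 / 1.962 = 1.2408 = 124.08%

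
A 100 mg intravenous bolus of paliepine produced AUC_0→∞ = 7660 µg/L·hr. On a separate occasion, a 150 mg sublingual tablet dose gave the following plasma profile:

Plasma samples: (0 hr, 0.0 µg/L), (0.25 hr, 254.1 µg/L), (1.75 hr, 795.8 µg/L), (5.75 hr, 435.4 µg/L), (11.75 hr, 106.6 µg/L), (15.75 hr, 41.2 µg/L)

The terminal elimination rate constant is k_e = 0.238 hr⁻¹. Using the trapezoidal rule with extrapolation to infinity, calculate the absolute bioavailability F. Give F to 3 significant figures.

F = 0.468

Trapezoidal AUC_0→15.75 (sublingual tablet):
  [0→0.25]: (0.0+254.1)/2 × 0.25 = 31.7625
  [0.25→1.75]: (254.1+795.8)/2 × 1.5 = 787.425
  [1.75→5.75]: (795.8+435.4)/2 × 4 = 2462.4
  [5.75→11.75]: (435.4+106.6)/2 × 6 = 1626.0
  [11.75→15.75]: (106.6+41.2)/2 × 4 = 295.6
  Sum = 5203.1875 µg/L·hr
Tail: C_last/k_e = 41.2/0.238 = 173.109
AUC_0→∞ (sublingual tablet) = 5203.1875 + 173.109 = 5376.2965 µg/L·hr
F = (AUC_ev/D_ev)/(AUC_iv/D_iv) = (5376.2965/150)/(7660/100) = 35.842/76.6 = 0.4679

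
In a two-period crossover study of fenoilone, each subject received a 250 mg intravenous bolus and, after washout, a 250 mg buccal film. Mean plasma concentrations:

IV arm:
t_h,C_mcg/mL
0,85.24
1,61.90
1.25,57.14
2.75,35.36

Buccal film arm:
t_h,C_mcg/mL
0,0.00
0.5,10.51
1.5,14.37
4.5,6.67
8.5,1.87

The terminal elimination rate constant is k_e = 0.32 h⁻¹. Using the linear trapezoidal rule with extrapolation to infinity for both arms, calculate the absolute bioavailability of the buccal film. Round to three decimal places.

Trapezoidal AUC_0→2.75 (IV):
  [0→1]: (85.24+61.90)/2 × 1 = 73.57
  [1→1.25]: (61.90+57.14)/2 × 0.25 = 14.88
  [1.25→2.75]: (57.14+35.36)/2 × 1.5 = 69.375
  Sum = 157.825 mcg/mL·h
IV tail: 35.36/0.32 = 110.500; AUC_iv,0→∞ = 157.825 + 110.500 = 268.325 mcg/mL·h
Trapezoidal AUC_0→8.5 (buccal film):
  [0→0.5]: (0.00+10.51)/2 × 0.5 = 2.6275
  [0.5→1.5]: (10.51+14.37)/2 × 1 = 12.44
  [1.5→4.5]: (14.37+6.67)/2 × 3 = 31.56
  [4.5→8.5]: (6.67+1.87)/2 × 4 = 17.08
  Sum = 63.7075 mcg/mL·h
buccal film tail: 1.87/0.32 = 5.844; AUC_ev,0→∞ = 63.7075 + 5.844 = 69.5515 mcg/mL·h
F = (AUC_ev/D_ev)/(AUC_iv/D_iv) = (69.5515/250)/(268.325/250) = 0.278206/1.0733 = 0.2592

F = 0.259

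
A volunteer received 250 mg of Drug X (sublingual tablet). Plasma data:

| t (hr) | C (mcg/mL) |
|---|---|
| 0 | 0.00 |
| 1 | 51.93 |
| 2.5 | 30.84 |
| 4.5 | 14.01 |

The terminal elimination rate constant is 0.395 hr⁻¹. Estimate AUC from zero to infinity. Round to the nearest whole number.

AUC = 168 mcg/mL·hr

Trapezoidal AUC_0→4.5:
  [0→1]: (0.00+51.93)/2 × 1 = 25.965
  [1→2.5]: (51.93+30.84)/2 × 1.5 = 62.0775
  [2.5→4.5]: (30.84+14.01)/2 × 2 = 44.85
  Sum = 132.8925 mcg/mL·hr
Extrapolated tail: C_last / k_e = 14.01 / 0.395 = 35.468
AUC_0→∞ = 132.8925 + 35.468 = 168.3605 mcg/mL·hr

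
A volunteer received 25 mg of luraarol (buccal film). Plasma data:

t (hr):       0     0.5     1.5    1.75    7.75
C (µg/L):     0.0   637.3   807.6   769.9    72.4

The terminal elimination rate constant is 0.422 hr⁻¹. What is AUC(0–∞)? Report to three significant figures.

AUC = 3780 µg/L·hr

Trapezoidal AUC_0→7.75:
  [0→0.5]: (0.0+637.3)/2 × 0.5 = 159.325
  [0.5→1.5]: (637.3+807.6)/2 × 1 = 722.45
  [1.5→1.75]: (807.6+769.9)/2 × 0.25 = 197.1875
  [1.75→7.75]: (769.9+72.4)/2 × 6 = 2526.9
  Sum = 3605.8625 µg/L·hr
Extrapolated tail: C_last / k_e = 72.4 / 0.422 = 171.564
AUC_0→∞ = 3605.8625 + 171.564 = 3777.4265 µg/L·hr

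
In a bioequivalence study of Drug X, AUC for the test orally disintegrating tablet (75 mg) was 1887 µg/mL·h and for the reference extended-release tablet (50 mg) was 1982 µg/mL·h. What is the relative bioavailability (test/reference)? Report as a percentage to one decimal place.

F_rel = 63.5%

F_rel = (AUC_test/D_test) / (AUC_ref/D_ref)
      = (1887/75) / (1982/50)
      = 25.16 / 39.64 = 0.6347 = 63.47%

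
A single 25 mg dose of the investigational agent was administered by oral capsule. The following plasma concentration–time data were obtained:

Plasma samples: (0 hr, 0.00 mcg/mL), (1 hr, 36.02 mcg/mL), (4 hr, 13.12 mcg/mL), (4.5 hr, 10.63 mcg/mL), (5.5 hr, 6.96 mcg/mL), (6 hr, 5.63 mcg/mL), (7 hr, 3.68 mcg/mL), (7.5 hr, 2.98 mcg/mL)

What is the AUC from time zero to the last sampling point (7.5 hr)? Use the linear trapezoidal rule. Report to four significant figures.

AUC = 115.9 mcg/mL·hr

Trapezoidal AUC_0→7.5:
  [0→1]: (0.00+36.02)/2 × 1 = 18.01
  [1→4]: (36.02+13.12)/2 × 3 = 73.71
  [4→4.5]: (13.12+10.63)/2 × 0.5 = 5.9375
  [4.5→5.5]: (10.63+6.96)/2 × 1 = 8.795
  [5.5→6]: (6.96+5.63)/2 × 0.5 = 3.1475
  [6→7]: (5.63+3.68)/2 × 1 = 4.655
  [7→7.5]: (3.68+2.98)/2 × 0.5 = 1.665
  Sum = 115.92 mcg/mL·hr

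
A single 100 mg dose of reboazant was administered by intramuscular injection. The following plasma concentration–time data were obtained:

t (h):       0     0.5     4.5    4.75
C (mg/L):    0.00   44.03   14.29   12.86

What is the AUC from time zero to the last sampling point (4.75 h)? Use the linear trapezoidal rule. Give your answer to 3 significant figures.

Trapezoidal AUC_0→4.75:
  [0→0.5]: (0.00+44.03)/2 × 0.5 = 11.0075
  [0.5→4.5]: (44.03+14.29)/2 × 4 = 116.64
  [4.5→4.75]: (14.29+12.86)/2 × 0.25 = 3.39375
  Sum = 131.04125 mg/L·h

AUC = 131 mg/L·h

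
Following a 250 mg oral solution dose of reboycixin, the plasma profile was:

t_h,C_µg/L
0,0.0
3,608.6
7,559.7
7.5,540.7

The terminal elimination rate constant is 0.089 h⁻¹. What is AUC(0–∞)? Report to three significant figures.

Trapezoidal AUC_0→7.5:
  [0→3]: (0.0+608.6)/2 × 3 = 912.9
  [3→7]: (608.6+559.7)/2 × 4 = 2336.6
  [7→7.5]: (559.7+540.7)/2 × 0.5 = 275.1
  Sum = 3524.6 µg/L·h
Extrapolated tail: C_last / k_e = 540.7 / 0.089 = 6075.281
AUC_0→∞ = 3524.6 + 6075.281 = 9599.881 µg/L·h

AUC = 9600 µg/L·h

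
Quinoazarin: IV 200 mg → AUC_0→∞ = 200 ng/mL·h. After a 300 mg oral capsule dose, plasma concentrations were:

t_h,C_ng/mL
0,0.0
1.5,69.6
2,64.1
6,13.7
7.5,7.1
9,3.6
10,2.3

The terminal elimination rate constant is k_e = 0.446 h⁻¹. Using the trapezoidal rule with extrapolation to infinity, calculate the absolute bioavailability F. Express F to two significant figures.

F = 0.91

Trapezoidal AUC_0→10 (oral capsule):
  [0→1.5]: (0.0+69.6)/2 × 1.5 = 52.2
  [1.5→2]: (69.6+64.1)/2 × 0.5 = 33.425
  [2→6]: (64.1+13.7)/2 × 4 = 155.6
  [6→7.5]: (13.7+7.1)/2 × 1.5 = 15.6
  [7.5→9]: (7.1+3.6)/2 × 1.5 = 8.025
  [9→10]: (3.6+2.3)/2 × 1 = 2.95
  Sum = 267.8 ng/mL·h
Tail: C_last/k_e = 2.3/0.446 = 5.157
AUC_0→∞ (oral capsule) = 267.8 + 5.157 = 272.957 ng/mL·h
F = (AUC_ev/D_ev)/(AUC_iv/D_iv) = (272.957/300)/(200/200) = 0.909857/1 = 0.9099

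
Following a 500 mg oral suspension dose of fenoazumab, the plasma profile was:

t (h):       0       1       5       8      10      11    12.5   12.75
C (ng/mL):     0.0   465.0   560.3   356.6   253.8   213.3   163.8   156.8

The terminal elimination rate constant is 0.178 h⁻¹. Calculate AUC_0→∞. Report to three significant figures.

Trapezoidal AUC_0→12.75:
  [0→1]: (0.0+465.0)/2 × 1 = 232.5
  [1→5]: (465.0+560.3)/2 × 4 = 2050.6
  [5→8]: (560.3+356.6)/2 × 3 = 1375.35
  [8→10]: (356.6+253.8)/2 × 2 = 610.4
  [10→11]: (253.8+213.3)/2 × 1 = 233.55
  [11→12.5]: (213.3+163.8)/2 × 1.5 = 282.825
  [12.5→12.75]: (163.8+156.8)/2 × 0.25 = 40.075
  Sum = 4825.3 ng/mL·h
Extrapolated tail: C_last / k_e = 156.8 / 0.178 = 880.899
AUC_0→∞ = 4825.3 + 880.899 = 5706.199 ng/mL·h

AUC = 5710 ng/mL·h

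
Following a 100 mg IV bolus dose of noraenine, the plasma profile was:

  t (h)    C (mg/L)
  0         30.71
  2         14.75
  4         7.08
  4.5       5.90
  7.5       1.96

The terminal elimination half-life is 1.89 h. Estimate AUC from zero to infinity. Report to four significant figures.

Trapezoidal AUC_0→7.5:
  [0→2]: (30.71+14.75)/2 × 2 = 45.46
  [2→4]: (14.75+7.08)/2 × 2 = 21.83
  [4→4.5]: (7.08+5.90)/2 × 0.5 = 3.245
  [4.5→7.5]: (5.90+1.96)/2 × 3 = 11.79
  Sum = 82.325 mg/L·h
k_e = ln2 / t½ = 0.693147 / 1.89 = 0.3667 h^-1
Extrapolated tail: C_last / k_e = 1.96 / 0.3667 = 5.345
AUC_0→∞ = 82.325 + 5.345 = 87.67 mg/L·h

AUC = 87.67 mg/L·h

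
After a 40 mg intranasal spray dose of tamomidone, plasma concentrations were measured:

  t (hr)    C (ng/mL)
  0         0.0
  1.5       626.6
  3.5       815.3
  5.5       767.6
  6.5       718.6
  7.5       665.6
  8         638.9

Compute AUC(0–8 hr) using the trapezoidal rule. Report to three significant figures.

AUC = 5260 ng/mL·hr

Trapezoidal AUC_0→8:
  [0→1.5]: (0.0+626.6)/2 × 1.5 = 469.95
  [1.5→3.5]: (626.6+815.3)/2 × 2 = 1441.9
  [3.5→5.5]: (815.3+767.6)/2 × 2 = 1582.9
  [5.5→6.5]: (767.6+718.6)/2 × 1 = 743.1
  [6.5→7.5]: (718.6+665.6)/2 × 1 = 692.1
  [7.5→8]: (665.6+638.9)/2 × 0.5 = 326.125
  Sum = 5256.075 ng/mL·hr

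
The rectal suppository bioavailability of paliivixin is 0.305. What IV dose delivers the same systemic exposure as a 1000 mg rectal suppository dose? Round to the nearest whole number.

D_iv = 305 mg

Systemic exposure from an extravascular dose = F × D_ev, so the equivalent IV dose is F × D_ev.
D_iv = F × D_ev = 0.305 × 1000 = 305 mg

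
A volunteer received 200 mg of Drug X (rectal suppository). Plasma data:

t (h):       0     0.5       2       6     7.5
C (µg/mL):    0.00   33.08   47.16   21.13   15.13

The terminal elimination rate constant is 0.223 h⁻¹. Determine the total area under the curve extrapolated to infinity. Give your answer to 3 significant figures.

Trapezoidal AUC_0→7.5:
  [0→0.5]: (0.00+33.08)/2 × 0.5 = 8.27
  [0.5→2]: (33.08+47.16)/2 × 1.5 = 60.18
  [2→6]: (47.16+21.13)/2 × 4 = 136.58
  [6→7.5]: (21.13+15.13)/2 × 1.5 = 27.195
  Sum = 232.225 µg/mL·h
Extrapolated tail: C_last / k_e = 15.13 / 0.223 = 67.848
AUC_0→∞ = 232.225 + 67.848 = 300.073 µg/mL·h

AUC = 300 µg/mL·h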